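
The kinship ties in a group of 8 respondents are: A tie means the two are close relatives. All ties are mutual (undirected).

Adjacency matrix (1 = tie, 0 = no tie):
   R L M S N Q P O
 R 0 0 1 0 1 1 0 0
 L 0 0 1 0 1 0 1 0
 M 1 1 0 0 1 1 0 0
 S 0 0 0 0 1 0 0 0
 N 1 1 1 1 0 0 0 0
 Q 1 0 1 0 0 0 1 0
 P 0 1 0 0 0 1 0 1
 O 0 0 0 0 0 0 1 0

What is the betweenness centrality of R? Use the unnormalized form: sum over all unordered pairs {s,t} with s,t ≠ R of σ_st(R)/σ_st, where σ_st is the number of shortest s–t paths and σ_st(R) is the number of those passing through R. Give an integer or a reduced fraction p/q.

Pairs whose geodesics pass through R — S–Q: 1/2; N–Q: 1/2.
All other pairs contribute 0.
Summing the contributions gives betweenness(R) = 1.

1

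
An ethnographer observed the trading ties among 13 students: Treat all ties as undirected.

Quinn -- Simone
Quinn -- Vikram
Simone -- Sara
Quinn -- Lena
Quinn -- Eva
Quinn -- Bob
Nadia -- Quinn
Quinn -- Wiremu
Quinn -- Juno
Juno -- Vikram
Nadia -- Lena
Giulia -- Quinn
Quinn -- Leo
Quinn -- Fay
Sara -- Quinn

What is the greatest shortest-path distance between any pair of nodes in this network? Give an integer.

2

Eccentricity of each node (its greatest distance to any other): Bob:2, Eva:2, Fay:2, Giulia:2, Juno:2, Lena:2, Leo:2, Nadia:2, Quinn:1, Sara:2, Simone:2, Vikram:2, Wiremu:2.
The maximum eccentricity is 2, realized for instance by the pair Simone–Lena via Simone – Quinn – Lena. So the diameter is 2.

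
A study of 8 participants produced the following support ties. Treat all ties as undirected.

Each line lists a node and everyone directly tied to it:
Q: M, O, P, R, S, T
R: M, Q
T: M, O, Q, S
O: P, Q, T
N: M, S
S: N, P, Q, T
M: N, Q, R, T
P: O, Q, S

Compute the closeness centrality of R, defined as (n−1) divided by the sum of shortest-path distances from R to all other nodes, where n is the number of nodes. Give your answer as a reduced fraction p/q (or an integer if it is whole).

Distances from R: M:1, N:2, O:2, P:2, Q:1, S:2, T:2. Sum = 12.
n = 8, so closeness = 7/12.

7/12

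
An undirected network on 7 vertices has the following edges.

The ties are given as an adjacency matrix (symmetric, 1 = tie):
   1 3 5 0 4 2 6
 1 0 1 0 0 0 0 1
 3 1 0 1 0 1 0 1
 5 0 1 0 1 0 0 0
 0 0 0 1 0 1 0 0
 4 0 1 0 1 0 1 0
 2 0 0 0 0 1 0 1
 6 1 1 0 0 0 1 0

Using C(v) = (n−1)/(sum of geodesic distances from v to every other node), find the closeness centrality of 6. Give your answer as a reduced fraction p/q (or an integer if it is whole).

3/5

Distances from 6: 0:3, 1:1, 2:1, 3:1, 4:2, 5:2. Sum = 10.
n = 7, so closeness = 6/10 = 3/5.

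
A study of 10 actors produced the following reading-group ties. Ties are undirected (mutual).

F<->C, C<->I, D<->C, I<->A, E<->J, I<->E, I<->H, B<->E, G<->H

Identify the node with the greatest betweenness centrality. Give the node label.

Unnormalized betweenness of each node: A:0, B:0, C:15, D:0, E:15, F:0, G:0, H:8, I:29, J:0.
I has the largest value, 29, making it the main broker — the node through which the most shortest paths run.

I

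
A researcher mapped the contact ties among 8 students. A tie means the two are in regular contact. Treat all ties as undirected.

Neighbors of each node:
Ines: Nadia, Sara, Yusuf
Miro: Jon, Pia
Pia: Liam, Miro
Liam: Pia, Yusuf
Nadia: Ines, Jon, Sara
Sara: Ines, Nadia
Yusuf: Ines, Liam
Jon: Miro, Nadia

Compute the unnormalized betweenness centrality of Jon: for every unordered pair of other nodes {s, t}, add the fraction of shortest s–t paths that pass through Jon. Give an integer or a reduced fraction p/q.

Pairs whose geodesics pass through Jon — Nadia–Pia: 1; Nadia–Miro: 1; Sara–Pia: 1/2; Sara–Miro: 1; Ines–Miro: 1.
All other pairs contribute 0.
Summing the contributions gives betweenness(Jon) = 9/2.

9/2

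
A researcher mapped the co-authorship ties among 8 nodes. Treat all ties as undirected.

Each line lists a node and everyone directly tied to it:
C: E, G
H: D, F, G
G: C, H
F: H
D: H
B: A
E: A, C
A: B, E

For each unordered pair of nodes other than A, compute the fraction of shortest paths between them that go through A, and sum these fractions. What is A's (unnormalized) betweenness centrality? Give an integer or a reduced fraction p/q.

6

Pairs whose geodesics pass through A — E–B: 1; B–F: 1; B–D: 1; B–H: 1; B–G: 1; B–C: 1.
All other pairs contribute 0.
Summing the contributions gives betweenness(A) = 6.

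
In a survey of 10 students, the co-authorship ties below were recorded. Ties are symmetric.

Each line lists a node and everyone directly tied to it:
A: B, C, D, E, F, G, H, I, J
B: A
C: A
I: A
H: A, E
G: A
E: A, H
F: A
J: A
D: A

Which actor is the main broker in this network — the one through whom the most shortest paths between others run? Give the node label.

A

Unnormalized betweenness of each node: A:35, B:0, C:0, D:0, E:0, F:0, G:0, H:0, I:0, J:0.
A has the largest value, 35, making it the main broker — the node through which the most shortest paths run.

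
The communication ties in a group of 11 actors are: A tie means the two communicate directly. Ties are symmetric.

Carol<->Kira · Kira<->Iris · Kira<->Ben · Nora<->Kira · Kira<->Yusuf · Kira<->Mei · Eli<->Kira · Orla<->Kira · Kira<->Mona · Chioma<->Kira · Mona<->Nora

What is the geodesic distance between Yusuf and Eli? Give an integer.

One shortest route is Yusuf – Kira – Eli, which uses 2 edges, and Yusuf and Eli are not directly tied, so nothing shorter exists. So d(Yusuf,Eli) = 2.

2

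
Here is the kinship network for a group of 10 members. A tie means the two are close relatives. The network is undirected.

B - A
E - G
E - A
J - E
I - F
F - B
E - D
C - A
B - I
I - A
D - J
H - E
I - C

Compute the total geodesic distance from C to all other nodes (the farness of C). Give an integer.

Distances from C: A:1, B:2, D:3, E:2, F:2, G:3, H:3, I:1, J:3.
Sum = 1 + 2 + 3 + 2 + 2 + 3 + 3 + 1 + 3 = 20.

20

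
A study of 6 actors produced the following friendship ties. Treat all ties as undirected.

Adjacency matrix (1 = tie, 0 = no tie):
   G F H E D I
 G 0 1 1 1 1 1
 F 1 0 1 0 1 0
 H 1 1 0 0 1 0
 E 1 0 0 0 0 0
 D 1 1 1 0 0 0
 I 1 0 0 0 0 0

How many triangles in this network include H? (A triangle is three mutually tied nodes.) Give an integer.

H's neighbors: D, F, and G.
Neighbor pairs that are themselves tied: H–D–F; H–D–G; H–F–G. Each forms one triangle with H, for 3 in total.

3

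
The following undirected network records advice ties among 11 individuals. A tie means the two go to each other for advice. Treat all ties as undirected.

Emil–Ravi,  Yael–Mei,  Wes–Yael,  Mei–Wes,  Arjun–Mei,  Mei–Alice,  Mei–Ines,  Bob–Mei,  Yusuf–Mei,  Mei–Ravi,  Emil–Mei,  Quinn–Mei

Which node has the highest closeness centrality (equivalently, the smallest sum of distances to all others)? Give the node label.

Farness (sum of distances to all others) for each node — Alice:19, Arjun:19, Bob:19, Emil:18, Ines:19, Mei:10, Quinn:19, Ravi:18, Wes:18, Yael:18, Yusuf:19.
The smallest farness is 10, for Mei, so Mei has the highest closeness.

Mei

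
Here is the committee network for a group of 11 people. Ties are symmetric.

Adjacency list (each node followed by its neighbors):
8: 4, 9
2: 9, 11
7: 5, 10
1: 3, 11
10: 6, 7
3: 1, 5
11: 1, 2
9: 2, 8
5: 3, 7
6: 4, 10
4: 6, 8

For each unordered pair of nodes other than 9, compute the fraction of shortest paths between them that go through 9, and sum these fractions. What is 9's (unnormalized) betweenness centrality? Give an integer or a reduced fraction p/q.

Pairs whose geodesics pass through 9 — 8–3: 1; 8–1: 1; 8–11: 1; 8–2: 1; 4–1: 1; 4–11: 1; 4–2: 1; 6–11: 1; 6–2: 1; 10–2: 1.
All other pairs contribute 0.
Summing the contributions gives betweenness(9) = 10.

10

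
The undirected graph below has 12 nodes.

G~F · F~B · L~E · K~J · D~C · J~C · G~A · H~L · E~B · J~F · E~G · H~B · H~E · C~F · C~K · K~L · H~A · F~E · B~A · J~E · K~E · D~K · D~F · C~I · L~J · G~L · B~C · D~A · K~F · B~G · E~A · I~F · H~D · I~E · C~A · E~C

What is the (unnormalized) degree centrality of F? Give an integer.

8

F is directly tied to B, C, D, E, G, I, J, and K. That is 8 neighbors, so the degree of F is 8.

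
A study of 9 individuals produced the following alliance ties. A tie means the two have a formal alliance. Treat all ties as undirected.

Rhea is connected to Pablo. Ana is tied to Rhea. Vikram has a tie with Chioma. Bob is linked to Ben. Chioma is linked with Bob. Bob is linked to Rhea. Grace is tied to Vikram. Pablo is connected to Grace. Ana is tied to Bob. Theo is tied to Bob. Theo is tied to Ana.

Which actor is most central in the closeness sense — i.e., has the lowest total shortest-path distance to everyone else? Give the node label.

Farness (sum of distances to all others) for each node — Ana:15, Ben:19, Bob:12, Chioma:15, Grace:20, Pablo:17, Rhea:14, Theo:18, Vikram:18.
The smallest farness is 12, for Bob, so Bob has the highest closeness.

Bob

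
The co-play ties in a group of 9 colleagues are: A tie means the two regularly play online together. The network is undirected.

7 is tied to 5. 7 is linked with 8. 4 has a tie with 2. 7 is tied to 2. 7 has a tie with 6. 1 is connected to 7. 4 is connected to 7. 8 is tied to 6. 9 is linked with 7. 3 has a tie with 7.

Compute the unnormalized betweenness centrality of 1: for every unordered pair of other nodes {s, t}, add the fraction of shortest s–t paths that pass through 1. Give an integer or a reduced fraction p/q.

0

No shortest path between any pair of other nodes passes through 1.
Summing the contributions gives betweenness(1) = 0.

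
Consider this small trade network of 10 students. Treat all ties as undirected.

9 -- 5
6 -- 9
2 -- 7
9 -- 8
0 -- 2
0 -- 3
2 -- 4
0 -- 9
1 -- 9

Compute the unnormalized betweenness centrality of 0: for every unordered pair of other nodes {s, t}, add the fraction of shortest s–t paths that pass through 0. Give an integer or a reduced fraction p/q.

Pairs whose geodesics pass through 0 — 4–1: 1; 4–8: 1; 4–5: 1; 4–3: 1; 4–6: 1; 4–9: 1; 2–1: 1; 2–8: 1; 2–5: 1; 2–3: 1; 2–6: 1; 2–9: 1; 1–3: 1; 1–7: 1 … (+9 more pairs).
All other pairs contribute 0.
Summing the contributions gives betweenness(0) = 23.

23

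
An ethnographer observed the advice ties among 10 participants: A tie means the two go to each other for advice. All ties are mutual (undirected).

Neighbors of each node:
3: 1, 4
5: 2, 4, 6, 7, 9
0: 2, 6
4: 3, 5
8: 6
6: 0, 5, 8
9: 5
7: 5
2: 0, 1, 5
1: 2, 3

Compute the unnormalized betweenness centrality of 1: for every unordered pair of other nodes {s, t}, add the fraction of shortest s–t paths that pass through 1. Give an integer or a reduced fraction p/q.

Pairs whose geodesics pass through 1 — 2–3: 1; 3–0: 1.
All other pairs contribute 0.
Summing the contributions gives betweenness(1) = 2.

2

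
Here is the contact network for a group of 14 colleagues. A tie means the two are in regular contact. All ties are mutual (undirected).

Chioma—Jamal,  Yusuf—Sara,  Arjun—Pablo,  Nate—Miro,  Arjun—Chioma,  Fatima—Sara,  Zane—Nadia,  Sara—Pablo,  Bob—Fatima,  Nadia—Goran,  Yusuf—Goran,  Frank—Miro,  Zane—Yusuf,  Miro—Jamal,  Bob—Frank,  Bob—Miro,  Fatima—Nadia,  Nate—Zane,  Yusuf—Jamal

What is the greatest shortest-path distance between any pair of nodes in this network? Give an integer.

Eccentricity of each node (its greatest distance to any other): Arjun:4, Bob:4, Chioma:4, Fatima:4, Frank:4, Goran:4, Jamal:3, Miro:4, Nadia:4, Nate:4, Pablo:4, Sara:3, Yusuf:3, Zane:4.
The maximum eccentricity is 4, realized for instance by the pair Nadia–Chioma via Nadia – Goran – Yusuf – Jamal – Chioma. So the diameter is 4.

4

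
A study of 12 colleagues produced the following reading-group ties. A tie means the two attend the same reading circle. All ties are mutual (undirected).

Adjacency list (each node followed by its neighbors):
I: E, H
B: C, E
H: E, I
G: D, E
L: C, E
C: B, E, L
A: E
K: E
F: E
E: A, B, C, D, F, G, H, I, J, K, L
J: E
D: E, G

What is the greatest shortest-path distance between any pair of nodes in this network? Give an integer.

2

Eccentricity of each node (its greatest distance to any other): A:2, B:2, C:2, D:2, E:1, F:2, G:2, H:2, I:2, J:2, K:2, L:2.
The maximum eccentricity is 2, realized for instance by the pair D–A via D – E – A. So the diameter is 2.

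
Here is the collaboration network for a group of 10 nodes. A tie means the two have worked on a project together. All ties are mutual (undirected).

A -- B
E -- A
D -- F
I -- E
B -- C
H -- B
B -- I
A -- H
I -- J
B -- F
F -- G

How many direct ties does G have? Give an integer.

1

G is directly tied to F. That is 1 neighbor, so the degree of G is 1.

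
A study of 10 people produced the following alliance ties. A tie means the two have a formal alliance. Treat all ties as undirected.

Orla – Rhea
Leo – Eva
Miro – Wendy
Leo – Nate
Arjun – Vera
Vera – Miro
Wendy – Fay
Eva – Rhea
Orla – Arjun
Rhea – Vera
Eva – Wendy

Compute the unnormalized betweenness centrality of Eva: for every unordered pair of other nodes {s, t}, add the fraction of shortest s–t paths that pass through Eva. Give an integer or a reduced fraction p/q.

Pairs whose geodesics pass through Eva — Miro–Nate: 1; Miro–Leo: 1; Arjun–Nate: 2/2; Arjun–Leo: 2/2; Vera–Nate: 1; Vera–Leo: 1; Nate–Fay: 1; Nate–Wendy: 1; Nate–Rhea: 1; Nate–Orla: 1; Fay–Leo: 1; Fay–Rhea: 1; Fay–Orla: 1; Wendy–Leo: 1 … (+4 more pairs).
All other pairs contribute 0.
Summing the contributions gives betweenness(Eva) = 18.

18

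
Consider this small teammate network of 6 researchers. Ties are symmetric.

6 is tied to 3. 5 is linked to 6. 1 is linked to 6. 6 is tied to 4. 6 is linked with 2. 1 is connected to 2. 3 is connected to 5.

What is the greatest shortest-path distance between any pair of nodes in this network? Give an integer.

2

Eccentricity of each node (its greatest distance to any other): 1:2, 2:2, 3:2, 4:2, 5:2, 6:1.
The maximum eccentricity is 2, realized for instance by the pair 3–4 via 3 – 6 – 4. So the diameter is 2.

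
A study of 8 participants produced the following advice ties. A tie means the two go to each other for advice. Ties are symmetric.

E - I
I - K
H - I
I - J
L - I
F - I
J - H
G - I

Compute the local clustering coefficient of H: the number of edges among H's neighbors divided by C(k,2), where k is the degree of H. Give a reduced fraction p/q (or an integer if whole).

1

H's neighbors: I and J (k = 2).
Possible neighbor pairs: C(2,2) = 1. Edges among them: I–J → e = 1.
Clustering(H) = 1/1.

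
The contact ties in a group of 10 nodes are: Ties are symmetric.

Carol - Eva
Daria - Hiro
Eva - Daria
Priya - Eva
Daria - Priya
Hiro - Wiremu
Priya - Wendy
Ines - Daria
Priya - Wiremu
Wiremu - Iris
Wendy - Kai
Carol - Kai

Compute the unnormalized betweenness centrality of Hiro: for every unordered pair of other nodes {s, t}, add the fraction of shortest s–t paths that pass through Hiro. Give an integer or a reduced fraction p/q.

Pairs whose geodesics pass through Hiro — Daria–Wiremu: 1/2; Daria–Iris: 1/2; Wiremu–Ines: 1/2; Ines–Iris: 1/2.
All other pairs contribute 0.
Summing the contributions gives betweenness(Hiro) = 2.

2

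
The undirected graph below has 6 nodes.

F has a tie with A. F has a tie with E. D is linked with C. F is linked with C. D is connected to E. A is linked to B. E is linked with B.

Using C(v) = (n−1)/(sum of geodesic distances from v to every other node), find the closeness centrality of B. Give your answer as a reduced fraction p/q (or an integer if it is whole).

5/9

Distances from B: A:1, C:3, D:2, E:1, F:2. Sum = 9.
n = 6, so closeness = 5/9.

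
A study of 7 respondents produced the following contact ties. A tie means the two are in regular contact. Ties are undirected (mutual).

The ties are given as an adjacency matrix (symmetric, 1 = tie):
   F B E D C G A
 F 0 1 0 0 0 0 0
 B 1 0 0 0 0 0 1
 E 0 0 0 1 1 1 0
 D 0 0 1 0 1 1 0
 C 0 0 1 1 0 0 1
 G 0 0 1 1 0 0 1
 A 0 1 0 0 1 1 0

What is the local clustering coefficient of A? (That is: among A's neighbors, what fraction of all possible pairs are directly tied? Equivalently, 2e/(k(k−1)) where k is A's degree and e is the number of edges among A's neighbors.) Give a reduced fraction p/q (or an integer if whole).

0

A's neighbors: B, C, and G (k = 3).
Possible neighbor pairs: C(3,2) = 3. Edges among them: none → e = 0.
Clustering(A) = 0/3 = 0.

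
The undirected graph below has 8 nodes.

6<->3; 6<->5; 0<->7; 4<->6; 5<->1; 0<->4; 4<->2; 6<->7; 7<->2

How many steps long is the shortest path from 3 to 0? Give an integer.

3

One shortest route is 3 – 6 – 4 – 0, which uses 3 edges, and at distance 2 from 3 we only reach {4, 5, 7}, which does not include 0. So d(3,0) = 3.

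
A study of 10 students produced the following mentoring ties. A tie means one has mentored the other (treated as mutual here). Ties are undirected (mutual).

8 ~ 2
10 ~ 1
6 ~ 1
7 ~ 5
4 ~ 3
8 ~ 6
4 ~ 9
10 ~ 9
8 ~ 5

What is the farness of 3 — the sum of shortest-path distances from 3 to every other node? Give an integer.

Distances from 3: 1:4, 2:7, 4:1, 5:7, 6:5, 7:8, 8:6, 9:2, 10:3.
Sum = 4 + 7 + 1 + 7 + 5 + 8 + 6 + 2 + 3 = 43.

43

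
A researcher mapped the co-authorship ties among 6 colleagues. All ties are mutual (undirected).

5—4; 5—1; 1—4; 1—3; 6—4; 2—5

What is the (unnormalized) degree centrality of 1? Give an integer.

3

1 is directly tied to 3, 4, and 5. That is 3 neighbors, so the degree of 1 is 3.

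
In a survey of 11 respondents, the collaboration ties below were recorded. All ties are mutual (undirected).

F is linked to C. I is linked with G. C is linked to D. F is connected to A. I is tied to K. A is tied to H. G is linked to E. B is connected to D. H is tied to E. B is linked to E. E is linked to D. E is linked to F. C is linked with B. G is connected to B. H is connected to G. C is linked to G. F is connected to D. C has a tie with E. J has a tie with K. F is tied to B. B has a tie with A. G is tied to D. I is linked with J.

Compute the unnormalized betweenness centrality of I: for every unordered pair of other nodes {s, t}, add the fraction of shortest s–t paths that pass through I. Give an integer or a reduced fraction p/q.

16

Pairs whose geodesics pass through I — A–K: 2/2; A–J: 2/2; E–K: 1; E–J: 1; D–K: 1; D–J: 1; C–K: 1; C–J: 1; F–K: 4/4; F–J: 4/4; B–K: 1; B–J: 1; G–K: 1; G–J: 1 … (+2 more pairs).
All other pairs contribute 0.
Summing the contributions gives betweenness(I) = 16.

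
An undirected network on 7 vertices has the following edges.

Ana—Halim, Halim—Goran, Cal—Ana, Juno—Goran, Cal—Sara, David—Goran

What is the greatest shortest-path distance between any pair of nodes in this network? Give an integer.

5

Eccentricity of each node (its greatest distance to any other): Ana:3, Cal:4, David:5, Goran:4, Halim:3, Juno:5, Sara:5.
The maximum eccentricity is 5, realized for instance by the pair David–Sara via David – Goran – Halim – Ana – Cal – Sara. So the diameter is 5.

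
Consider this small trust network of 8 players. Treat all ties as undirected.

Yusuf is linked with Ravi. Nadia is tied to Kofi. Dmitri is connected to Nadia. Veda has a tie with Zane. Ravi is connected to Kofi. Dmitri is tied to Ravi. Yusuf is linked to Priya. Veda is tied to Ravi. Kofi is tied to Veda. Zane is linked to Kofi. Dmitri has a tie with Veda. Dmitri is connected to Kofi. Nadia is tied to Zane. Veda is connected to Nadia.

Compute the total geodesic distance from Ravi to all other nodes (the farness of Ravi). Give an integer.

Distances from Ravi: Dmitri:1, Kofi:1, Nadia:2, Priya:2, Veda:1, Yusuf:1, Zane:2.
Sum = 1 + 1 + 2 + 2 + 1 + 1 + 2 = 10.

10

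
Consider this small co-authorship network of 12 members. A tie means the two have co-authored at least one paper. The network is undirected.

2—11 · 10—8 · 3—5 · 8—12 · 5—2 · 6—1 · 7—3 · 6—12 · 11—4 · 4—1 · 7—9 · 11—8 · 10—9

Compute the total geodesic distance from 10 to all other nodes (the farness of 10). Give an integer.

28

Distances from 10: 1:4, 2:3, 3:3, 4:3, 5:4, 6:3, 7:2, 8:1, 9:1, 11:2, 12:2.
Sum = 4 + 3 + 3 + 3 + 4 + 3 + 2 + 1 + 1 + 2 + 2 = 28.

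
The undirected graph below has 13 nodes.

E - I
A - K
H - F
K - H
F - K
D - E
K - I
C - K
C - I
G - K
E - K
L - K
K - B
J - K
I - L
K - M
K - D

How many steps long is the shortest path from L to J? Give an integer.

2

One shortest route is L – K – J, which uses 2 edges, and L and J are not directly tied, so nothing shorter exists. So d(L,J) = 2.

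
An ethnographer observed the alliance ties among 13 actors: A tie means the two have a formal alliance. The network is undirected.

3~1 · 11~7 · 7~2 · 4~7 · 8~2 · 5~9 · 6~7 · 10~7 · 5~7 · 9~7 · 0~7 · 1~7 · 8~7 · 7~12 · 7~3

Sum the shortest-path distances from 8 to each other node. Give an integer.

22

Distances from 8: 0:2, 1:2, 2:1, 3:2, 4:2, 5:2, 6:2, 7:1, 9:2, 10:2, 11:2, 12:2.
Sum = 2 + 2 + 1 + 2 + 2 + 2 + 2 + 1 + 2 + 2 + 2 + 2 = 22.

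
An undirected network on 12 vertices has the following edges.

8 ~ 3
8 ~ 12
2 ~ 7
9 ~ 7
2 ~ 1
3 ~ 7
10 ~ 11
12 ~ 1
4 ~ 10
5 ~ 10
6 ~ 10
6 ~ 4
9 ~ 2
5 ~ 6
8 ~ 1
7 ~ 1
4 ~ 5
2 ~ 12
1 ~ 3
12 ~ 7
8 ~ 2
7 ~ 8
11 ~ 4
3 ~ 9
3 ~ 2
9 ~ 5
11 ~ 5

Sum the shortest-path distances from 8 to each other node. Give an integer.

26

Distances from 8: 1:1, 2:1, 3:1, 4:4, 5:3, 6:4, 7:1, 9:2, 10:4, 11:4, 12:1.
Sum = 1 + 1 + 1 + 4 + 3 + 4 + 1 + 2 + 4 + 4 + 1 = 26.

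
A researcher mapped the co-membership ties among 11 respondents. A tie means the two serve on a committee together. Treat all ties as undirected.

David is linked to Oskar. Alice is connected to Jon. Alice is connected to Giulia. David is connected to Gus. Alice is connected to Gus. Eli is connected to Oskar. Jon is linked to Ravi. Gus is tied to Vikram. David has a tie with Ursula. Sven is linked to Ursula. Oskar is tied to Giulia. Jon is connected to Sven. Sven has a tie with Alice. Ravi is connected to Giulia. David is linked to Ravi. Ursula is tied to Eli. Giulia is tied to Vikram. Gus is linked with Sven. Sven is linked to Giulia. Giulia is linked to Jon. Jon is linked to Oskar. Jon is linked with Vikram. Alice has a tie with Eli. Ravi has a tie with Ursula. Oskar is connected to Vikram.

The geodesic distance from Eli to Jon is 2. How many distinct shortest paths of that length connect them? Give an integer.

2

The shortest distance is 2. The length-2 paths are: Eli–Alice–Jon; Eli–Oskar–Jon.
That gives 2 distinct shortest paths.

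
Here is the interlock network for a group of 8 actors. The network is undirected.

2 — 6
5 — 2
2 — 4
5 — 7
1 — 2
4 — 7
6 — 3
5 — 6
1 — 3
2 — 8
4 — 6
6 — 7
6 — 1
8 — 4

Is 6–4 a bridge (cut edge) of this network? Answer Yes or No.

No

Even without that edge, 6 still reaches 4 via 6 – 2 – 4, so the network stays connected. Not a bridge.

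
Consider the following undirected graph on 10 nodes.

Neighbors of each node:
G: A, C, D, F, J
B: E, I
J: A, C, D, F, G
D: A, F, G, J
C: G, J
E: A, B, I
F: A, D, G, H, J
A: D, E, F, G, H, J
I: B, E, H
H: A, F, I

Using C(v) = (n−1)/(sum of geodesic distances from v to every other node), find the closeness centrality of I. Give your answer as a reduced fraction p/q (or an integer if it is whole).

Distances from I: A:2, B:1, C:4, D:3, E:1, F:2, G:3, H:1, J:3. Sum = 20.
n = 10, so closeness = 9/20.

9/20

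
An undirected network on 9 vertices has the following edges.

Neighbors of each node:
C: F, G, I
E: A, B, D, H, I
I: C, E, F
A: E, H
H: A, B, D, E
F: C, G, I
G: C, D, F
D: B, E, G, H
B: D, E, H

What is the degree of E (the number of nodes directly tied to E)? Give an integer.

E is directly tied to A, B, D, H, and I. That is 5 neighbors, so the degree of E is 5.

5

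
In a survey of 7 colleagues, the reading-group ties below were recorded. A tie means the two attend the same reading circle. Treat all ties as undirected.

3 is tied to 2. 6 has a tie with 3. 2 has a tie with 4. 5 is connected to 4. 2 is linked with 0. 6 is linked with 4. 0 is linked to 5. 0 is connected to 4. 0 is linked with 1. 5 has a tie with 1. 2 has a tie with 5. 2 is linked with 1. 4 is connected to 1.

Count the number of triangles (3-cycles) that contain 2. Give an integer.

6

2's neighbors: 0, 1, 3, 4, and 5.
Neighbor pairs that are themselves tied: 2–0–1; 2–0–4; 2–0–5; 2–1–4; 2–1–5; 2–4–5. Each forms one triangle with 2, for 6 in total.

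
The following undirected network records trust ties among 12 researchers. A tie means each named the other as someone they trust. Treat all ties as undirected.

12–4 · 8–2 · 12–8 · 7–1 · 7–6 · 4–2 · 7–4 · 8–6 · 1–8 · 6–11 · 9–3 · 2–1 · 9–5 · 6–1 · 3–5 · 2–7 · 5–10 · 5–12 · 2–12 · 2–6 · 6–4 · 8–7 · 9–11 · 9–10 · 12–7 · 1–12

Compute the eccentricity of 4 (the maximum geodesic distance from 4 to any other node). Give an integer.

Distances from 4: 1:2, 2:1, 3:3, 5:2, 6:1, 7:1, 8:2, 9:3, 10:3, 11:2, 12:1.
The largest is 3 (to 9, 3, and 10), so the eccentricity of 4 is 3.

3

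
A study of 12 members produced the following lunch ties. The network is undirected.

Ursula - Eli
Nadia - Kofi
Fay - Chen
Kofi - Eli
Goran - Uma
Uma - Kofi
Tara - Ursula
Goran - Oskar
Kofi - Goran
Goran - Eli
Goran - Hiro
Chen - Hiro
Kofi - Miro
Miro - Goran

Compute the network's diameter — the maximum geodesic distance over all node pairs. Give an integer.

Eccentricity of each node (its greatest distance to any other): Chen:5, Eli:4, Fay:6, Goran:3, Hiro:4, Kofi:4, Miro:4, Nadia:5, Oskar:4, Tara:6, Uma:4, Ursula:5.
The maximum eccentricity is 6, realized for instance by the pair Tara–Fay via Tara – Ursula – Eli – Goran – Hiro – Chen – Fay. So the diameter is 6.

6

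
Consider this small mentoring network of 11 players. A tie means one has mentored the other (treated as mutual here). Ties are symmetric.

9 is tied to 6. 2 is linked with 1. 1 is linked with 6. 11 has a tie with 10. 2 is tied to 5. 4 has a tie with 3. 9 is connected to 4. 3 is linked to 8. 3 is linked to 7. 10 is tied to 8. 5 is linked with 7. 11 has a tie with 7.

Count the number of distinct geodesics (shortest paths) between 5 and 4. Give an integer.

The shortest distance is 3, and the only length-3 path is 5–7–3–4. So there is exactly 1 shortest path.

1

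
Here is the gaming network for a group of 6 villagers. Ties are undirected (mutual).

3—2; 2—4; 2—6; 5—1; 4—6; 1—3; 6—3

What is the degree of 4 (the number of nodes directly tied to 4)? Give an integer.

4 is directly tied to 2 and 6. That is 2 neighbors, so the degree of 4 is 2.

2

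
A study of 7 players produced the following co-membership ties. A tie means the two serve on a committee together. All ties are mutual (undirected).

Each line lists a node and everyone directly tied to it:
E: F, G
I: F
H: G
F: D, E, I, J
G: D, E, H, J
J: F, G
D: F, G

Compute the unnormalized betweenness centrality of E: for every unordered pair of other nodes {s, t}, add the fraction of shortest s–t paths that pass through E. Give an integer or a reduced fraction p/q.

Pairs whose geodesics pass through E — I–G: 1/3; I–H: 1/3; G–F: 1/3; H–F: 1/3.
All other pairs contribute 0.
Summing the contributions gives betweenness(E) = 4/3.

4/3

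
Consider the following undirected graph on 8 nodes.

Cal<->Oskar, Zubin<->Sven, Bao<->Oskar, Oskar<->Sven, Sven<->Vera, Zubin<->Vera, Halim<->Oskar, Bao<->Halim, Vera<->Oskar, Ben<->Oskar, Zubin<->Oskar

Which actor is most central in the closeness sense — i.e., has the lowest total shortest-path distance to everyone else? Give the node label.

Oskar

Farness (sum of distances to all others) for each node — Bao:12, Ben:13, Cal:13, Halim:12, Oskar:7, Sven:11, Vera:11, Zubin:11.
The smallest farness is 7, for Oskar, so Oskar has the highest closeness.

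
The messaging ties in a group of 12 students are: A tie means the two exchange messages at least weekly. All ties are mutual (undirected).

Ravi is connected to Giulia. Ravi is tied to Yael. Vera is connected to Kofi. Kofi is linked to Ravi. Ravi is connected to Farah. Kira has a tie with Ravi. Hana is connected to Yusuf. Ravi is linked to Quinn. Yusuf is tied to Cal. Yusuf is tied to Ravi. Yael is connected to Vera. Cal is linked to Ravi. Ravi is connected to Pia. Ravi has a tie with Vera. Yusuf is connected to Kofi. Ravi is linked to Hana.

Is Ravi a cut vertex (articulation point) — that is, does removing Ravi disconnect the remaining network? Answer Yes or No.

Removing Ravi leaves {Farah} with no path to {Cal, Hana, Kofi, Vera, Yael, and Yusuf}, so the network splits into 6 components. Ravi is a cut vertex.

Yes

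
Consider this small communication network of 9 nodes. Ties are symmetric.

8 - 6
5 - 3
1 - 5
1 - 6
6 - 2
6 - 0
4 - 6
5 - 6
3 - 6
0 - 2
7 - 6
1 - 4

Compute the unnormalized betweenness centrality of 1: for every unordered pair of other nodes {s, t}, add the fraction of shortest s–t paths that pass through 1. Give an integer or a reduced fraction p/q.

Pairs whose geodesics pass through 1 — 4–5: 1/2.
All other pairs contribute 0.
Summing the contributions gives betweenness(1) = 1/2.

1/2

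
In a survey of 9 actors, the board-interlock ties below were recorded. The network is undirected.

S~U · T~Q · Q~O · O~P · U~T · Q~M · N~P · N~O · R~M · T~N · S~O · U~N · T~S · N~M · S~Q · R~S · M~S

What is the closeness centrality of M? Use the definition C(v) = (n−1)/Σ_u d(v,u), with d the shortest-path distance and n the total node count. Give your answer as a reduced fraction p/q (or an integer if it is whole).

Distances from M: N:1, O:2, P:2, Q:1, R:1, S:1, T:2, U:2. Sum = 12.
n = 9, so closeness = 8/12 = 2/3.

2/3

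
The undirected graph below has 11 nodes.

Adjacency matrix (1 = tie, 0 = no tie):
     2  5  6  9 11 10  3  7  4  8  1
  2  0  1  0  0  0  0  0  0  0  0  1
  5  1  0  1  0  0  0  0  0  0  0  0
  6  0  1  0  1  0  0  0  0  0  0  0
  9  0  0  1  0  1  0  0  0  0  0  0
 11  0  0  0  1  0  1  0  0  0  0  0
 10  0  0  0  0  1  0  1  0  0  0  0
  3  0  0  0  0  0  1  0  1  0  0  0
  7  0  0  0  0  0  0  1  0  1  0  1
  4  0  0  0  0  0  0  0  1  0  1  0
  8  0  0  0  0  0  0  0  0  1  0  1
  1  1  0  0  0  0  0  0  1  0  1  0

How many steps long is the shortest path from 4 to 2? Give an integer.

3

One shortest route is 4 – 8 – 1 – 2, which uses 3 edges, and at distance 2 from 4 we only reach {1, 3}, which does not include 2. So d(4,2) = 3.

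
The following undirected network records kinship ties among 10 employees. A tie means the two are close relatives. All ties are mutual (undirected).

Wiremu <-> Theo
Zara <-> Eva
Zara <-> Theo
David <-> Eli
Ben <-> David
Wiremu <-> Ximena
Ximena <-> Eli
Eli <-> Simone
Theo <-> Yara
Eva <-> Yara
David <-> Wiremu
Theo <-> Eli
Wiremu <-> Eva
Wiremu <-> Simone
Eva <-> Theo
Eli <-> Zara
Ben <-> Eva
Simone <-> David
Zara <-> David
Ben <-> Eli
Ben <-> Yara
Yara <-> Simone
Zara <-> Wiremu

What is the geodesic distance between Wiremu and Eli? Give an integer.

2

One shortest route is Wiremu – David – Eli, which uses 2 edges, and Wiremu and Eli are not directly tied, so nothing shorter exists. So d(Wiremu,Eli) = 2.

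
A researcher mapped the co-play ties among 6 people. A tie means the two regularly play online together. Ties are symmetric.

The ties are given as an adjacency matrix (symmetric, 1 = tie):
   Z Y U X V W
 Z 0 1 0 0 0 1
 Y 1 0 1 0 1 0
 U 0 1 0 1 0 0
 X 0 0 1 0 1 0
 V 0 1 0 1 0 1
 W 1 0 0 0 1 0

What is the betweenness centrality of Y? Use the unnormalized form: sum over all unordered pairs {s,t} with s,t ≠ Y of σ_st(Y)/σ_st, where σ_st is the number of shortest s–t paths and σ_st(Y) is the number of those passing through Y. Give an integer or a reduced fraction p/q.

Pairs whose geodesics pass through Y — Z–U: 1; Z–X: 2/3; Z–V: 1/2; U–V: 1/2; U–W: 2/3.
All other pairs contribute 0.
Summing the contributions gives betweenness(Y) = 10/3.

10/3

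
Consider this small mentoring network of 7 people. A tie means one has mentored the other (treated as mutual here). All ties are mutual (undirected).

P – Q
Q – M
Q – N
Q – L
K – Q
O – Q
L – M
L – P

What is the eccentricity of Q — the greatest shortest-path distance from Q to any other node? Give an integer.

Distances from Q: K:1, L:1, M:1, N:1, O:1, P:1.
The largest is 1 (to L, M, O, P, K, and N), so the eccentricity of Q is 1.

1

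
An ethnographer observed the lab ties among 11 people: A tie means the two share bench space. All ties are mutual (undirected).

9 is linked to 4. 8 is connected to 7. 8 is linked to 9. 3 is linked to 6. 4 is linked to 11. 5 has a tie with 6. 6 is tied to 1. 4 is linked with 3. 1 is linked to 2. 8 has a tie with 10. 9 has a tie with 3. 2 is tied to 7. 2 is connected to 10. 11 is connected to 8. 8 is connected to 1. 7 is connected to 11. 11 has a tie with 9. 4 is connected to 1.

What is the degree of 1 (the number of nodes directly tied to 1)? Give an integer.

4

1 is directly tied to 2, 4, 6, and 8. That is 4 neighbors, so the degree of 1 is 4.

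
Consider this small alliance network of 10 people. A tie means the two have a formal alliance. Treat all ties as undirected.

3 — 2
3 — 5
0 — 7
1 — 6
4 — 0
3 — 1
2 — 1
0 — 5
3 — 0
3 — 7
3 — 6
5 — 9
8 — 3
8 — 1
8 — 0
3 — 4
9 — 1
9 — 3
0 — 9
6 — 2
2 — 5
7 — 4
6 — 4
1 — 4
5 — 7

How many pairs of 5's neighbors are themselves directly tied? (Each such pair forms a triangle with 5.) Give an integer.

5's neighbors: 0, 2, 3, 7, and 9.
Neighbor pairs that are themselves tied: 5–0–3; 5–0–7; 5–0–9; 5–2–3; 5–3–7; 5–3–9. Each forms one triangle with 5, for 6 in total.

6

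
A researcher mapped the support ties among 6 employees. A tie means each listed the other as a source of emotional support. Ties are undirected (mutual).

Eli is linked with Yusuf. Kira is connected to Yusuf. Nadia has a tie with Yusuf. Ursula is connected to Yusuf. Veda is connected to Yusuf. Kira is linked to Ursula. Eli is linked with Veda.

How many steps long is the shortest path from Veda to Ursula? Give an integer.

One shortest route is Veda – Yusuf – Ursula, which uses 2 edges, and Veda and Ursula are not directly tied, so nothing shorter exists. So d(Veda,Ursula) = 2.

2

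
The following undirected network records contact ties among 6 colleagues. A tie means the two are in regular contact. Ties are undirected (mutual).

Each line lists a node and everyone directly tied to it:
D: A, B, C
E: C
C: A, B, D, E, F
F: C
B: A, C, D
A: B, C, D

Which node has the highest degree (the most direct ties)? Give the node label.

Degrees — A:3, B:3, C:5, D:3, E:1, F:1.
The maximum is 5, attained only by C.

C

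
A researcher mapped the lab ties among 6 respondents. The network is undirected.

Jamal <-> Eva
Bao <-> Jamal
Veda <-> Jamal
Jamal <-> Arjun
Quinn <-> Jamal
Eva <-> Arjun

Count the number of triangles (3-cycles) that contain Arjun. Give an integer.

1

Arjun's neighbors: Eva and Jamal.
Neighbor pairs that are themselves tied: Arjun–Eva–Jamal. Each forms one triangle with Arjun, for 1 in total.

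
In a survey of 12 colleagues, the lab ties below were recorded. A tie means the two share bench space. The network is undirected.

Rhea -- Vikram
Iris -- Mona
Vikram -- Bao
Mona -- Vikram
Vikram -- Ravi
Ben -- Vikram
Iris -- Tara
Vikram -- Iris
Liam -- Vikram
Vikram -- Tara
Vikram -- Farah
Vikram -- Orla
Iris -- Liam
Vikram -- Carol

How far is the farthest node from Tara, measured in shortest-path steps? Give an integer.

Distances from Tara: Bao:2, Ben:2, Carol:2, Farah:2, Iris:1, Liam:2, Mona:2, Orla:2, Ravi:2, Rhea:2, Vikram:1.
The largest is 2 (to Liam, Mona, Rhea, Bao, Ravi, Orla, Ben, Carol, and Farah), so the eccentricity of Tara is 2.

2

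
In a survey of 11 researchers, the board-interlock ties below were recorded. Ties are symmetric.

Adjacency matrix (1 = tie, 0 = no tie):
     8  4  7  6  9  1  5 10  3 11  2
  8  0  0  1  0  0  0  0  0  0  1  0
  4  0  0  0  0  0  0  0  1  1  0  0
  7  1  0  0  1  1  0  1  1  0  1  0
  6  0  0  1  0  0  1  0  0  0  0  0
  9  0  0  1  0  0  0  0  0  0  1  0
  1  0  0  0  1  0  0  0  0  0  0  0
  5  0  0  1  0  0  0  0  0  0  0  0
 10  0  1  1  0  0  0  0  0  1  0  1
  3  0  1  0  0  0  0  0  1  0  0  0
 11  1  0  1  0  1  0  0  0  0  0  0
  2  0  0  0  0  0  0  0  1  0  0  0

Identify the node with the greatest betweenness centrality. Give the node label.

7

Unnormalized betweenness of each node: 1:0, 2:0, 3:0, 4:0, 5:0, 6:9, 7:71/2, 8:0, 9:0, 10:23, 11:1/2.
7 has the largest value, 71/2, making it the main broker — the node through which the most shortest paths run.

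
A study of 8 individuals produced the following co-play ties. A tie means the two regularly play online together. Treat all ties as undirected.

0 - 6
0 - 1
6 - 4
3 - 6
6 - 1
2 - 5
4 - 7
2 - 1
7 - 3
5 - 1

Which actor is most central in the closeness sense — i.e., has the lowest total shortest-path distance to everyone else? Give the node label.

6

Farness (sum of distances to all others) for each node — 0:13, 1:11, 2:16, 3:14, 4:14, 5:16, 6:10, 7:18.
The smallest farness is 10, for 6, so 6 has the highest closeness.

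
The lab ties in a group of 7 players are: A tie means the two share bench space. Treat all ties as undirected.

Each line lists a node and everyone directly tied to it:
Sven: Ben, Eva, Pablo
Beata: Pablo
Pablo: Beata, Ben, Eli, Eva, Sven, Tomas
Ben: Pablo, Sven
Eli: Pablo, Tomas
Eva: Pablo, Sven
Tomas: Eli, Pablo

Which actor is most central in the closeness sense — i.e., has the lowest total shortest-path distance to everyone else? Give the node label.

Pablo

Farness (sum of distances to all others) for each node — Beata:11, Ben:10, Eli:10, Eva:10, Pablo:6, Sven:9, Tomas:10.
The smallest farness is 6, for Pablo, so Pablo has the highest closeness.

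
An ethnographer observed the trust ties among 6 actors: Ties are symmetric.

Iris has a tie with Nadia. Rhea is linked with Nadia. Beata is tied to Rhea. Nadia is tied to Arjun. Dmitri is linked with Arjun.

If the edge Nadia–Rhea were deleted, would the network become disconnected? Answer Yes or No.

Yes

Without the Nadia–Rhea edge there is no alternate route between Nadia and Rhea, so the network disconnects. It is a bridge.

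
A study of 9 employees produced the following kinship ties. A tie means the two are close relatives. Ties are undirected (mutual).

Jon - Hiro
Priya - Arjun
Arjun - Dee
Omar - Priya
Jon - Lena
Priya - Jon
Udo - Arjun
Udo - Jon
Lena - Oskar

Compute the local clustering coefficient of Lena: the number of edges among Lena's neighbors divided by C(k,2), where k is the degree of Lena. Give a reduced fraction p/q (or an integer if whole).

Lena's neighbors: Jon and Oskar (k = 2).
Possible neighbor pairs: C(2,2) = 1. Edges among them: none → e = 0.
Clustering(Lena) = 0/1.

0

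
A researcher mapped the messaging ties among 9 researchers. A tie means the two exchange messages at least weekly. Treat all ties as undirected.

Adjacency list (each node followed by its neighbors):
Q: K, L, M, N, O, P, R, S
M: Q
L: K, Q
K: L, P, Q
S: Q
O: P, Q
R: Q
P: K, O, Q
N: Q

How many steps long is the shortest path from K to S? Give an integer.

One shortest route is K – Q – S, which uses 2 edges, and K and S are not directly tied, so nothing shorter exists. So d(K,S) = 2.

2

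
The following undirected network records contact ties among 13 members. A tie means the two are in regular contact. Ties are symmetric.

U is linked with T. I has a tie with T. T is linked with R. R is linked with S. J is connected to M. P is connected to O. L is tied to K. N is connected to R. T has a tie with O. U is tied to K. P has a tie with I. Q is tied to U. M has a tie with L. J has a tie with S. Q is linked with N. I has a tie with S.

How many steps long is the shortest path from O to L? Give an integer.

One shortest route is O – T – U – K – L, which uses 4 edges, and at distance 3 from O we only reach {K, N, Q, S}, which does not include L. So d(O,L) = 4.

4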